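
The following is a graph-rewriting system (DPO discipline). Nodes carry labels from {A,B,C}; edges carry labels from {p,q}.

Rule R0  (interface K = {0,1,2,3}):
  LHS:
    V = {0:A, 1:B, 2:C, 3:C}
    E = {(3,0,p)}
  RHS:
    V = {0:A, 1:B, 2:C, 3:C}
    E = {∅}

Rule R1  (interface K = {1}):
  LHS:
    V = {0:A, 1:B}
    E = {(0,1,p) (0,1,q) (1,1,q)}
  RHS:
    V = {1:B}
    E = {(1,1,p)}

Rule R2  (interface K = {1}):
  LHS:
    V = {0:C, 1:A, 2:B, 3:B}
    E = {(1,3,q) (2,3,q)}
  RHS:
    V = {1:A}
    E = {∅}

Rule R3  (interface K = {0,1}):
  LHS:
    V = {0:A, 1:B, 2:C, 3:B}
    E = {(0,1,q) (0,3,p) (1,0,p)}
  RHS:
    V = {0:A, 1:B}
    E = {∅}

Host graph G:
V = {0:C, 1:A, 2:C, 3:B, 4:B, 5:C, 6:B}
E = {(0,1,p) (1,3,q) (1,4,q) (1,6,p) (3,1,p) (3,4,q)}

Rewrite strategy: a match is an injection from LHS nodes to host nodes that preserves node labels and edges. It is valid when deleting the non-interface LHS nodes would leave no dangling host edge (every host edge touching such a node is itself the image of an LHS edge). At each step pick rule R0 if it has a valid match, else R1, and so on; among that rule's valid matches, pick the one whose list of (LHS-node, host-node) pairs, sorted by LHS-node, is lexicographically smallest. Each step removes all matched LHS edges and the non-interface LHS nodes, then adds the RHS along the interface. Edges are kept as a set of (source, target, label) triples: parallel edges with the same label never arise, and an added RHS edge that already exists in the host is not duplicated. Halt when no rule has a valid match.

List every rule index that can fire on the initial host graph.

R0: 6 valid matches — {0↦1, 1↦3, 2↦2, 3↦0}, {0↦1, 1↦3, 2↦5, 3↦0}, {0↦1, 1↦4, 2↦2, 3↦0} (+3 more)
R1: no valid match — LHS pattern not found
R2: no valid match — 3 raw matches, all fail dangling condition
R3: 2 valid matches — {0↦1, 1↦3, 2↦2, 3↦6}, {0↦1, 1↦3, 2↦5, 3↦6}

Answer: [R0,R3]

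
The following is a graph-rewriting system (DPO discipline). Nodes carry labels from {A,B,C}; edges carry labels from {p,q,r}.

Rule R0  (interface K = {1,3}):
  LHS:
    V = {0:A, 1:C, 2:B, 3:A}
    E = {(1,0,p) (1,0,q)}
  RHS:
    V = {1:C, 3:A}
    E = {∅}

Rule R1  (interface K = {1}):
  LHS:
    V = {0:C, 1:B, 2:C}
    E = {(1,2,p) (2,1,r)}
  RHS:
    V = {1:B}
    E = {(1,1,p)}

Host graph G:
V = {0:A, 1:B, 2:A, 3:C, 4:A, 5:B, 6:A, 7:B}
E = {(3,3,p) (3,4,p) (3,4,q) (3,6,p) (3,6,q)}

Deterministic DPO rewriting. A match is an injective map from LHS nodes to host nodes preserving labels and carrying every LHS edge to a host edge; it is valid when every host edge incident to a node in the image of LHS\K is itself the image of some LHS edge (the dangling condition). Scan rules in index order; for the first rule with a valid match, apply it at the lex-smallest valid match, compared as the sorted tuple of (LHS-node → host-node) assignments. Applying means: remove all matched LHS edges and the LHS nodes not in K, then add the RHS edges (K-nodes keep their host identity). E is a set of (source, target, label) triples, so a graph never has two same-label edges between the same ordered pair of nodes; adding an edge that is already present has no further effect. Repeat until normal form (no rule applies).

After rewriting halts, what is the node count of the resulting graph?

Answer: 4

Steps:
initial: |V|=8 |E|=5  E = 3-p->3 3-p->4 3-q->4 3-p->6 3-q->6
step 1: apply R0 at {0↦4, 1↦3, 2↦1, 3↦0}  → |V|=6 |E|=3  E = 3-p->3 3-p->6 3-q->6
step 2: apply R0 at {0↦6, 1↦3, 2↦5, 3↦0}  → |V|=4 |E|=1  E = 3-p->3
halt: no rule applies after step 2
NF nodes: {0:A, 2:A, 3:C, 7:B}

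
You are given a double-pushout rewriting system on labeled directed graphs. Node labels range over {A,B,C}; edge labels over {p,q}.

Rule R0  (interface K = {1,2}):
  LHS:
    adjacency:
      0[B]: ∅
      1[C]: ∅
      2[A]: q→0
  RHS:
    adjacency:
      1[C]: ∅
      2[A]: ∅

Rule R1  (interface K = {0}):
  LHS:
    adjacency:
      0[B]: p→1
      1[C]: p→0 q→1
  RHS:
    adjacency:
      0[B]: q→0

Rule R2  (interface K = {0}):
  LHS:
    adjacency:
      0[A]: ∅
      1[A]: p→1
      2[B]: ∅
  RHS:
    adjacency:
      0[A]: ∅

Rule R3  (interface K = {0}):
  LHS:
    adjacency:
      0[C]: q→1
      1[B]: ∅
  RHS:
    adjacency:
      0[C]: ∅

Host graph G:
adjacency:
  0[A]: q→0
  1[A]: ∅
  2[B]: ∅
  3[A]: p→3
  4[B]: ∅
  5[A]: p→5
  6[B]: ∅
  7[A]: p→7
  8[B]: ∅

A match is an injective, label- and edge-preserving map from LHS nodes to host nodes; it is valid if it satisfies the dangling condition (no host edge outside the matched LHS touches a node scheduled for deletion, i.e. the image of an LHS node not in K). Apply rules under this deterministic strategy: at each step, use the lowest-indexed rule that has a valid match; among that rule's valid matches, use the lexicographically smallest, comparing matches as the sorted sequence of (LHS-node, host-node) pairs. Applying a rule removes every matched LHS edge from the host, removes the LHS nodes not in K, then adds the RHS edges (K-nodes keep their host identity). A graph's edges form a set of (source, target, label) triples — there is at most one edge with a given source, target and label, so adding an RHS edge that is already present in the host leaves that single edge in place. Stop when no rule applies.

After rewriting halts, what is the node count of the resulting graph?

[0] host  ⇒  9 nodes, 4 edges  {0-q->0 3-p->3 5-p->5 7-p->7}
[1] R2 @ {0↦0, 1↦3, 2↦2}  ⇒  7 nodes, 3 edges  {0-q->0 5-p->5 7-p->7}
[2] R2 @ {0↦0, 1↦5, 2↦4}  ⇒  5 nodes, 2 edges  {0-q->0 7-p->7}
[3] R2 @ {0↦0, 1↦7, 2↦6}  ⇒  3 nodes, 1 edges  {0-q->0}
final graph: no rule applies after step 3
NF nodes: {0:A, 1:A, 8:B}

Answer: 3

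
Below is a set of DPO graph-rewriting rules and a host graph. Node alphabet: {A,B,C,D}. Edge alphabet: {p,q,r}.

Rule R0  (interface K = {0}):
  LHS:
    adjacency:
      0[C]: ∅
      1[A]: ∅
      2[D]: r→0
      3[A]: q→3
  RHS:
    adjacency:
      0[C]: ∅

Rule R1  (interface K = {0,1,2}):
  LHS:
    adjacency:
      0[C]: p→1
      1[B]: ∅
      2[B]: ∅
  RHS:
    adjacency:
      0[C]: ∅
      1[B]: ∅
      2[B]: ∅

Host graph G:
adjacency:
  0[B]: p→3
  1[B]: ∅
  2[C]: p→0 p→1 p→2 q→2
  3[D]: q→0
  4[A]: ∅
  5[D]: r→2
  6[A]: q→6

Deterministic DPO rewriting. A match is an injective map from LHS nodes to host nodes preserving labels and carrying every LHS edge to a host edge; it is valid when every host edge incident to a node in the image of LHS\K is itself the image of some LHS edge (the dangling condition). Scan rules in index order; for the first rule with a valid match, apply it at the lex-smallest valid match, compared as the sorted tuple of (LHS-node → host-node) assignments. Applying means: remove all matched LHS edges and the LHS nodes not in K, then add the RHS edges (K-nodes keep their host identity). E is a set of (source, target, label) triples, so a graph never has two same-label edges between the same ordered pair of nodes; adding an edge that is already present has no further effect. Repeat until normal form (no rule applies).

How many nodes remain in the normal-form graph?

initial: |V|=7 |E|=8  E = 0-p->3 2-p->0 2-p->1 2-p->2 2-q->2 3-q->0 5-r->2 6-q->6
step 1: apply R0 at {0↦2, 1↦4, 2↦5, 3↦6}  → |V|=4 |E|=6  E = 0-p->3 2-p->0 2-p->1 2-p->2 2-q->2 3-q->0
step 2: apply R1 at {0↦2, 1↦0, 2↦1}  → |V|=4 |E|=5  E = 0-p->3 2-p->1 2-p->2 2-q->2 3-q->0
step 3: apply R1 at {0↦2, 1↦1, 2↦0}  → |V|=4 |E|=4  E = 0-p->3 2-p->2 2-q->2 3-q->0
normal form: no rule applies after step 3
NF nodes: {0:B, 1:B, 2:C, 3:D}

Answer: 4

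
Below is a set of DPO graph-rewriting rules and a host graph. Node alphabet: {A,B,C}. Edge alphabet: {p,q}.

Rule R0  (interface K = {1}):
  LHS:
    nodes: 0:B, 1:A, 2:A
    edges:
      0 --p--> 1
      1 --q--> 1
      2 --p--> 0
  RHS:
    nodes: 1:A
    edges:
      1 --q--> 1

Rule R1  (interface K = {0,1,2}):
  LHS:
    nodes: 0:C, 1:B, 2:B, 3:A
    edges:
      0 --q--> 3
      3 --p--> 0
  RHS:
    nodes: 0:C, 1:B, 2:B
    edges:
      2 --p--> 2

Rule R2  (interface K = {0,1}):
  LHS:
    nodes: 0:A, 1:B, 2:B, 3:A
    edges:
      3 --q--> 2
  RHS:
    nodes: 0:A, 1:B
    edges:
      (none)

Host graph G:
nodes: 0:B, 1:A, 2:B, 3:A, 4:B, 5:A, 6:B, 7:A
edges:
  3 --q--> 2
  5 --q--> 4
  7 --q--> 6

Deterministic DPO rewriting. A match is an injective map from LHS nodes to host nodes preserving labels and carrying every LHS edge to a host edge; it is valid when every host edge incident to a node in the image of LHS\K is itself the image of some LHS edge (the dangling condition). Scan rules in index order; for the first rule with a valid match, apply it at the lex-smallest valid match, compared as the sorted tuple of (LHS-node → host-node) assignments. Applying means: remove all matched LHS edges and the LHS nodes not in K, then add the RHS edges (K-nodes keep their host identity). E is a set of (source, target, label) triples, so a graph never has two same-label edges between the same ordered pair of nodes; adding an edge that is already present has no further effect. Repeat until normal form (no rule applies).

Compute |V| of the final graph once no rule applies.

Answer: 2

Steps:
[0] host  ⇒  8 nodes, 3 edges  {3-q->2 5-q->4 7-q->6}
[1] R2 @ {0↦1, 1↦0, 2↦2, 3↦3}  ⇒  6 nodes, 2 edges  {5-q->4 7-q->6}
[2] R2 @ {0↦1, 1↦0, 2↦4, 3↦5}  ⇒  4 nodes, 1 edges  {7-q->6}
[3] R2 @ {0↦1, 1↦0, 2↦6, 3↦7}  ⇒  2 nodes, 0 edges  {∅}
normal form: no rule applies after step 3
NF nodes: {0:B, 1:A}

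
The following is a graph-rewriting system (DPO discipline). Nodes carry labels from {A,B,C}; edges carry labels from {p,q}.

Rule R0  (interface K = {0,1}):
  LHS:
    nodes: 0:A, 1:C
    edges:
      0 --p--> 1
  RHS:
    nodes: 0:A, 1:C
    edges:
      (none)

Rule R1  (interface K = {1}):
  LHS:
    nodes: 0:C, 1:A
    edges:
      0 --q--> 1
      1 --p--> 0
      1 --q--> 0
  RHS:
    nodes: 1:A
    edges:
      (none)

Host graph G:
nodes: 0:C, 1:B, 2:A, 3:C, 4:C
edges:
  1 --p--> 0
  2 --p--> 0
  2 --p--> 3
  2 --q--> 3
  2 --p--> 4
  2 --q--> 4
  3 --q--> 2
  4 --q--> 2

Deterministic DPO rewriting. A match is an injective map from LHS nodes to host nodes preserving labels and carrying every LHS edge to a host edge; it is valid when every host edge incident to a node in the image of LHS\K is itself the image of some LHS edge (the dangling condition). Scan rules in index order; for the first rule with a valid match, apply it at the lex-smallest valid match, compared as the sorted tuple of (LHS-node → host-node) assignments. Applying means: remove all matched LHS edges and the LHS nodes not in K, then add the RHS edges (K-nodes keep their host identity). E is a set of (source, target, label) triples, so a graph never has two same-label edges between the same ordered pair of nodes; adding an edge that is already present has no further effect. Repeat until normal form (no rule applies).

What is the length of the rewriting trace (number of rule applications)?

Answer: 3

Rewrite trace:
[0] host  ⇒  5 nodes, 8 edges  {1-p->0 2-p->0 2-p->3 2-q->3 2-p->4 2-q->4 3-q->2 4-q->2}
[1] R0 @ {0↦2, 1↦0}  ⇒  5 nodes, 7 edges  {1-p->0 2-p->3 2-q->3 2-p->4 2-q->4 3-q->2 4-q->2}
[2] R0 @ {0↦2, 1↦3}  ⇒  5 nodes, 6 edges  {1-p->0 2-q->3 2-p->4 2-q->4 3-q->2 4-q->2}
[3] R0 @ {0↦2, 1↦4}  ⇒  5 nodes, 5 edges  {1-p->0 2-q->3 2-q->4 3-q->2 4-q->2}
final graph: no rule applies after step 3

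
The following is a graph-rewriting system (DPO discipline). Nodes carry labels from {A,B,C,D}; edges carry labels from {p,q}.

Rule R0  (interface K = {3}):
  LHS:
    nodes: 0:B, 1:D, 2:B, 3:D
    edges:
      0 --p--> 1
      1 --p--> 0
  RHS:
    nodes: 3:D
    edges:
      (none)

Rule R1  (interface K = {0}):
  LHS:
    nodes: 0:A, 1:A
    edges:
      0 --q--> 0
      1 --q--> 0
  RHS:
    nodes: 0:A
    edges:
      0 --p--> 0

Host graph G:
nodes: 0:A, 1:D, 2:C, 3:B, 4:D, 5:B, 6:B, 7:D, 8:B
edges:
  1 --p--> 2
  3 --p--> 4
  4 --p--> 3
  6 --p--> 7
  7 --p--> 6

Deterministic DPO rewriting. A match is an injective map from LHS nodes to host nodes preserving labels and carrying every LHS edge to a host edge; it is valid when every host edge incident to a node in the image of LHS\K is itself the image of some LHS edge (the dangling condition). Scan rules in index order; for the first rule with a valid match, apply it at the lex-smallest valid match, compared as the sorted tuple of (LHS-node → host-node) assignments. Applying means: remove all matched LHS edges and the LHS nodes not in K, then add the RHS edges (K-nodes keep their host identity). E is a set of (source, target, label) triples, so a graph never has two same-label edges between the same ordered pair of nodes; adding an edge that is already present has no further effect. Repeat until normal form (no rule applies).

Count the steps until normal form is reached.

Answer: 2

Derivation:
[0] host  ⇒  9 nodes, 5 edges  {1-p->2 3-p->4 4-p->3 6-p->7 7-p->6}
[1] R0 @ {0↦3, 1↦4, 2↦5, 3↦1}  ⇒  6 nodes, 3 edges  {1-p->2 6-p->7 7-p->6}
[2] R0 @ {0↦6, 1↦7, 2↦8, 3↦1}  ⇒  3 nodes, 1 edges  {1-p->2}
final graph: no rule applies after step 2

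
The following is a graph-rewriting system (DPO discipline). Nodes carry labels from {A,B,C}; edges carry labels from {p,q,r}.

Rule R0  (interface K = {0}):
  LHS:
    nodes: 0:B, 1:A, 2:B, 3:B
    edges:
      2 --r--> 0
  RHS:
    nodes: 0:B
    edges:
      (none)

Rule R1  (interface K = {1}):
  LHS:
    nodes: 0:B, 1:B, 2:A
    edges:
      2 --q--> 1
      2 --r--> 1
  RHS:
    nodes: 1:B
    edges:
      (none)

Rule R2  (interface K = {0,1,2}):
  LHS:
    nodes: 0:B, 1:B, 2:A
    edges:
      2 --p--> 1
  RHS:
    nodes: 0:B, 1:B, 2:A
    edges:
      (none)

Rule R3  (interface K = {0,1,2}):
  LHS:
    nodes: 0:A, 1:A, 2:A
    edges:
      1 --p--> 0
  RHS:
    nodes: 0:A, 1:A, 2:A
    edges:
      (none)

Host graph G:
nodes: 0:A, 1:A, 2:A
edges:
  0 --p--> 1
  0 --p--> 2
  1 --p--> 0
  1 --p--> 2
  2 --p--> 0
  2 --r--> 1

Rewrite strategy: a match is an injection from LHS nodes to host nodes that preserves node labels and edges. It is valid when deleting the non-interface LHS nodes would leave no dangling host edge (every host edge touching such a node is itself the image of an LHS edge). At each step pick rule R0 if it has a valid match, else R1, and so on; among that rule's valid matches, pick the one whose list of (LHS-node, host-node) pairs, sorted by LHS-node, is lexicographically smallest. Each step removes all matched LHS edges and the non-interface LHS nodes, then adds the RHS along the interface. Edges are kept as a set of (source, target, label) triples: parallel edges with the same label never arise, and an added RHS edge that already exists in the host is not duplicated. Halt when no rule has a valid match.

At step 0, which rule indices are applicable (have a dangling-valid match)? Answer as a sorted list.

R0: no valid match — LHS pattern not found
R1: no valid match — LHS pattern not found
R2: no valid match — LHS pattern not found
R3: 5 valid matches — {0↦0, 1↦1, 2↦2}, {0↦0, 1↦2, 2↦1}, {0↦1, 1↦0, 2↦2} (+2 more)

Answer: [R3]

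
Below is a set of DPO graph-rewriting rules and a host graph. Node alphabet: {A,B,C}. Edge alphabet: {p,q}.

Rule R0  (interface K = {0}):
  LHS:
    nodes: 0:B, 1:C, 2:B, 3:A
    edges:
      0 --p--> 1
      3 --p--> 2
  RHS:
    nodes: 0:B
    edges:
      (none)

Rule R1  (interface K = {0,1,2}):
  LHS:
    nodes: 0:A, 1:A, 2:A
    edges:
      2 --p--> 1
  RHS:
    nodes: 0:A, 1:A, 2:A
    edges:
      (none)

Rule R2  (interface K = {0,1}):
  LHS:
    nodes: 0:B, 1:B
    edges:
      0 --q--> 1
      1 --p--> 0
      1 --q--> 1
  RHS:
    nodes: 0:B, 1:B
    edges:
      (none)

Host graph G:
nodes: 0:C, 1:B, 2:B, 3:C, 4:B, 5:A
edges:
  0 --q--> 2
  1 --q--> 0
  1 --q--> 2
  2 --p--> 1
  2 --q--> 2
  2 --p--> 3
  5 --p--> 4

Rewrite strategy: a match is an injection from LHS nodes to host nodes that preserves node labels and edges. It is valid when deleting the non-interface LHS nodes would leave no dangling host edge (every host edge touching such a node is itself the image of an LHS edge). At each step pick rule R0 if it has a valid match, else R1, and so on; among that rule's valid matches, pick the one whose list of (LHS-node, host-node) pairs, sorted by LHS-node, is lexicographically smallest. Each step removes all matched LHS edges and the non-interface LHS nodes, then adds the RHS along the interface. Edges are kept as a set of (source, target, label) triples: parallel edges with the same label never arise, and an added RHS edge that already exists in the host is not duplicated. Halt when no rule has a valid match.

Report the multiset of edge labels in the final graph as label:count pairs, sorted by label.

Answer: q:2

Derivation:
start.  V:6 E:7  edges: 0-q->2 1-q->0 1-q->2 2-p->1 2-q->2 2-p->3 5-p->4
1. fire R0 via {0↦2, 1↦3, 2↦4, 3↦5}  →  V:3 E:5  edges: 0-q->2 1-q->0 1-q->2 2-p->1 2-q->2
2. fire R2 via {0↦1, 1↦2}  →  V:3 E:2  edges: 0-q->2 1-q->0
normal form: no rule applies after step 2
NF edges: [(0, 2, 'q'), (1, 0, 'q')]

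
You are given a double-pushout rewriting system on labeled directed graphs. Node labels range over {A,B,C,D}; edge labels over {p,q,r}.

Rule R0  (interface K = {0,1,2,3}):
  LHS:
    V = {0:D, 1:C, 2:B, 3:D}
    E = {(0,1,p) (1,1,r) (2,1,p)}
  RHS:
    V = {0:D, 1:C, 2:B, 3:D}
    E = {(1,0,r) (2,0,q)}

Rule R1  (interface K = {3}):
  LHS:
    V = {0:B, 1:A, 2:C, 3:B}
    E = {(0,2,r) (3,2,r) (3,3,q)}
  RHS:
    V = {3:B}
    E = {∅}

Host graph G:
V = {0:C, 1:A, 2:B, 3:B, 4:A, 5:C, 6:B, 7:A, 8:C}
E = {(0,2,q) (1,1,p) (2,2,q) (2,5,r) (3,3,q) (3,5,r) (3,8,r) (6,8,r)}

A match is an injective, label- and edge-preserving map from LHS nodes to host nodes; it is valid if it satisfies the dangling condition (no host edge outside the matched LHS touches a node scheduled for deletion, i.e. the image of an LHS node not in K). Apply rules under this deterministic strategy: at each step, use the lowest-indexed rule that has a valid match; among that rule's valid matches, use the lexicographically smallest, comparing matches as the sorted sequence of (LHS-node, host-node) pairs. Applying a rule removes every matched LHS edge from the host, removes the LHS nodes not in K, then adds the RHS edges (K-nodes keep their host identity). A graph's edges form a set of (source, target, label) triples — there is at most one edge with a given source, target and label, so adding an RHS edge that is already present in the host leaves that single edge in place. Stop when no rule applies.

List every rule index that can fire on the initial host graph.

R0: no valid match — LHS pattern not found
R1: 2 valid matches — {0↦6, 1↦4, 2↦8, 3↦3}, {0↦6, 1↦7, 2↦8, 3↦3}

Answer: [R1]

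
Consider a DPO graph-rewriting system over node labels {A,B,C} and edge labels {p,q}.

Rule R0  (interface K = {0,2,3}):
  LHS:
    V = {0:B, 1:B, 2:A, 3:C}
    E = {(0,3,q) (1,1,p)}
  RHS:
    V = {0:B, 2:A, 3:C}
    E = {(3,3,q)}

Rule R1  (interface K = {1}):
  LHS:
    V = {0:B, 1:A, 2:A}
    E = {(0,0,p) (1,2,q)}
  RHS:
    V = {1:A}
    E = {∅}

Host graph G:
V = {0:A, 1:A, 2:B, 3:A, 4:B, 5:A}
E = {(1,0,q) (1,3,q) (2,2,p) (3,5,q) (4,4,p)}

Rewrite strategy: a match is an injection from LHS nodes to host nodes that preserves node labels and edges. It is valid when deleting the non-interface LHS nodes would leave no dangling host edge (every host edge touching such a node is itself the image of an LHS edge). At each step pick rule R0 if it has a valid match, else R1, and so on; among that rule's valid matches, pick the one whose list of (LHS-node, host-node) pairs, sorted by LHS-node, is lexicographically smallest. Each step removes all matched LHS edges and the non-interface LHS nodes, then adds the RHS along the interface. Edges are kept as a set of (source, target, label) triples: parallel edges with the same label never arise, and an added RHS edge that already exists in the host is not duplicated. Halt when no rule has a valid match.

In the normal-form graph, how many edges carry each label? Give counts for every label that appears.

Answer: q:1

Steps:
[0] host  ⇒  6 nodes, 5 edges  {1-q->0 1-q->3 2-p->2 3-q->5 4-p->4}
[1] R1 @ {0↦2, 1↦1, 2↦0}  ⇒  4 nodes, 3 edges  {1-q->3 3-q->5 4-p->4}
[2] R1 @ {0↦4, 1↦3, 2↦5}  ⇒  2 nodes, 1 edges  {1-q->3}
final graph: no rule applies after step 2
NF edges: [(1, 3, 'q')]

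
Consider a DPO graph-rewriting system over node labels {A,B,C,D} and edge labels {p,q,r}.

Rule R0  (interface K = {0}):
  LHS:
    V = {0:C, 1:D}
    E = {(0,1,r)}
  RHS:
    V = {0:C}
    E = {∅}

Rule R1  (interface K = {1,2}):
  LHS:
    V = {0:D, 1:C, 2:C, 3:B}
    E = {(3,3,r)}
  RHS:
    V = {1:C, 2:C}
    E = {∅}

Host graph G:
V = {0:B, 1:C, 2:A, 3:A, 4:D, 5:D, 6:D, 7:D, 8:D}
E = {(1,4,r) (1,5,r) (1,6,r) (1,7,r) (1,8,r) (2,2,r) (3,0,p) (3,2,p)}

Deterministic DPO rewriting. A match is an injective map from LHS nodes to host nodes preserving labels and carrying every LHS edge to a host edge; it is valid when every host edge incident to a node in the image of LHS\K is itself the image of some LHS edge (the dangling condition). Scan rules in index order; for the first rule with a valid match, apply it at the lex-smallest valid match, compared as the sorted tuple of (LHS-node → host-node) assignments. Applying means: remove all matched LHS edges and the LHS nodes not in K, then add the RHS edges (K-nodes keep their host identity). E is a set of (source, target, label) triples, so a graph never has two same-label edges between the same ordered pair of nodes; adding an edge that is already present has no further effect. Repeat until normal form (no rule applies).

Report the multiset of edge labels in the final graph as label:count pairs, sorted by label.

[0] host  ⇒  9 nodes, 8 edges  {1-r->4 1-r->5 1-r->6 1-r->7 1-r->8 2-r->2 3-p->0 3-p->2}
[1] R0 @ {0↦1, 1↦4}  ⇒  8 nodes, 7 edges  {1-r->5 1-r->6 1-r->7 1-r->8 2-r->2 3-p->0 3-p->2}
[2] R0 @ {0↦1, 1↦5}  ⇒  7 nodes, 6 edges  {1-r->6 1-r->7 1-r->8 2-r->2 3-p->0 3-p->2}
[3] R0 @ {0↦1, 1↦6}  ⇒  6 nodes, 5 edges  {1-r->7 1-r->8 2-r->2 3-p->0 3-p->2}
[4] R0 @ {0↦1, 1↦7}  ⇒  5 nodes, 4 edges  {1-r->8 2-r->2 3-p->0 3-p->2}
[5] R0 @ {0↦1, 1↦8}  ⇒  4 nodes, 3 edges  {2-r->2 3-p->0 3-p->2}
normal form: no rule applies after step 5
NF edges: [(2, 2, 'r'), (3, 0, 'p'), (3, 2, 'p')]

Answer: p:2 r:1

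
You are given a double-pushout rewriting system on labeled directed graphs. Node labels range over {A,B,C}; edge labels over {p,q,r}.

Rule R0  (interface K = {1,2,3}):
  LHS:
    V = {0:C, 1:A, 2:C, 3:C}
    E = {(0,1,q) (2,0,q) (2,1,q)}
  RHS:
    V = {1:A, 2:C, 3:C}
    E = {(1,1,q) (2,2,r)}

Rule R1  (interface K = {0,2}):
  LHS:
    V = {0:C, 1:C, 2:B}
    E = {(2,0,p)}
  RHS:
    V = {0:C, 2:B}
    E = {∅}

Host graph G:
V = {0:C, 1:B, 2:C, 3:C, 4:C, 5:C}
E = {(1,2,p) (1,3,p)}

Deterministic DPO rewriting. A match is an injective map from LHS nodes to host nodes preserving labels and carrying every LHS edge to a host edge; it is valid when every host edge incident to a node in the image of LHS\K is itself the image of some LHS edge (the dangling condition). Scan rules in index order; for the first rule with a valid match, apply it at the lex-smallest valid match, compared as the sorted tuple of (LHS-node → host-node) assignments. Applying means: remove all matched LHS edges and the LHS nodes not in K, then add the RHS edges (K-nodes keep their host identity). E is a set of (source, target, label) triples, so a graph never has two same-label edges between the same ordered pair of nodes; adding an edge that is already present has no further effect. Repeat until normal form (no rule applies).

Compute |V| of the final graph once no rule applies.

Answer: 4

Steps:
start.  V:6 E:2  edges: 1-p->2 1-p->3
1. fire R1 via {0↦2, 1↦0, 2↦1}  →  V:5 E:1  edges: 1-p->3
2. fire R1 via {0↦3, 1↦2, 2↦1}  →  V:4 E:0  edges: ∅
normal form: no rule applies after step 2
NF nodes: {1:B, 3:C, 4:C, 5:C}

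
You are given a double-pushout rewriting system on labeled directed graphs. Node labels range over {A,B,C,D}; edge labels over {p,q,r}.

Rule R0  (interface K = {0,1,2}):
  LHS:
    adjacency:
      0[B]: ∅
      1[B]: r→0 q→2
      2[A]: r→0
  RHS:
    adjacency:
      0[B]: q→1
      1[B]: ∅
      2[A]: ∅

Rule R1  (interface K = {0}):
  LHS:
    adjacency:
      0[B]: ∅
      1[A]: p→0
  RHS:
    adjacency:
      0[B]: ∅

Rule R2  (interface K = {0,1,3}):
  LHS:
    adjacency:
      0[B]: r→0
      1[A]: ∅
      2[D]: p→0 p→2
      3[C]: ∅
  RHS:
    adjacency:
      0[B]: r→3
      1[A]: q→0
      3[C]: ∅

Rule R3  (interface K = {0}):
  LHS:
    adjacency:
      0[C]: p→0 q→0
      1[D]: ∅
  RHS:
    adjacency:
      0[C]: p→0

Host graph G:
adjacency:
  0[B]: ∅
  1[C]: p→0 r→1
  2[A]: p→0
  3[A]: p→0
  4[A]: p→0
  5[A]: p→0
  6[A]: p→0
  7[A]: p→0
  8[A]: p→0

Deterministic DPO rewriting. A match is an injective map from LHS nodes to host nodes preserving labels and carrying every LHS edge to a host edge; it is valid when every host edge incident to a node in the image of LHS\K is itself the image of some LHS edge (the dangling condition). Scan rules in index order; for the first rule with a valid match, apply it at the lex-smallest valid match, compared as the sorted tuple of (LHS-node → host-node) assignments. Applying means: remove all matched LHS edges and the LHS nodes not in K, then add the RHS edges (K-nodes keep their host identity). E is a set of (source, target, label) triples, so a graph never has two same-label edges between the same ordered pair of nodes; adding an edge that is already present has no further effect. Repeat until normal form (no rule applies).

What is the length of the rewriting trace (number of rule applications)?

Answer: 7

Rewrite trace:
[0] host  ⇒  9 nodes, 9 edges  {1-p->0 1-r->1 2-p->0 3-p->0 4-p->0 5-p->0 6-p->0 7-p->0 8-p->0}
[1] R1 @ {0↦0, 1↦2}  ⇒  8 nodes, 8 edges  {1-p->0 1-r->1 3-p->0 4-p->0 5-p->0 6-p->0 7-p->0 8-p->0}
[2] R1 @ {0↦0, 1↦3}  ⇒  7 nodes, 7 edges  {1-p->0 1-r->1 4-p->0 5-p->0 6-p->0 7-p->0 8-p->0}
[3] R1 @ {0↦0, 1↦4}  ⇒  6 nodes, 6 edges  {1-p->0 1-r->1 5-p->0 6-p->0 7-p->0 8-p->0}
[4] R1 @ {0↦0, 1↦5}  ⇒  5 nodes, 5 edges  {1-p->0 1-r->1 6-p->0 7-p->0 8-p->0}
[5] R1 @ {0↦0, 1↦6}  ⇒  4 nodes, 4 edges  {1-p->0 1-r->1 7-p->0 8-p->0}
[6] R1 @ {0↦0, 1↦7}  ⇒  3 nodes, 3 edges  {1-p->0 1-r->1 8-p->0}
[7] R1 @ {0↦0, 1↦8}  ⇒  2 nodes, 2 edges  {1-p->0 1-r->1}
final graph: no rule applies after step 7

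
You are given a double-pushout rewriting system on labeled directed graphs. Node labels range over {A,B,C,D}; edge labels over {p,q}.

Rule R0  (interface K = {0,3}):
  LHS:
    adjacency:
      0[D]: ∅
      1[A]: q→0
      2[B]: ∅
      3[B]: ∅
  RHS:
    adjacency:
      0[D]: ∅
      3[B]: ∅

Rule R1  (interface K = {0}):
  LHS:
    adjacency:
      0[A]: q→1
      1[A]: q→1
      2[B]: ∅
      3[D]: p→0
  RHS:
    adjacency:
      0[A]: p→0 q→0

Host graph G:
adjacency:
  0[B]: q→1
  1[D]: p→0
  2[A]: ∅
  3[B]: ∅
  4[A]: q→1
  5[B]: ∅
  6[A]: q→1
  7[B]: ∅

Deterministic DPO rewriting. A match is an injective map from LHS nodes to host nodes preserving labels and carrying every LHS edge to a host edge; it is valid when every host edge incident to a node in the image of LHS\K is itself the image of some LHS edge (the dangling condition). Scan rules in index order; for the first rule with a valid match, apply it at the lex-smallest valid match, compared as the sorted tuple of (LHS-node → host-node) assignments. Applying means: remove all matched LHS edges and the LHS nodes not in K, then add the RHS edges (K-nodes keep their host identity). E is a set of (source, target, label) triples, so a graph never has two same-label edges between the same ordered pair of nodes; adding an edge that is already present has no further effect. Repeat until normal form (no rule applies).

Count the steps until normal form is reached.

Answer: 2

Derivation:
[0] host  ⇒  8 nodes, 4 edges  {0-q->1 1-p->0 4-q->1 6-q->1}
[1] R0 @ {0↦1, 1↦4, 2↦3, 3↦0}  ⇒  6 nodes, 3 edges  {0-q->1 1-p->0 6-q->1}
[2] R0 @ {0↦1, 1↦6, 2↦5, 3↦0}  ⇒  4 nodes, 2 edges  {0-q->1 1-p->0}
normal form: no rule applies after step 2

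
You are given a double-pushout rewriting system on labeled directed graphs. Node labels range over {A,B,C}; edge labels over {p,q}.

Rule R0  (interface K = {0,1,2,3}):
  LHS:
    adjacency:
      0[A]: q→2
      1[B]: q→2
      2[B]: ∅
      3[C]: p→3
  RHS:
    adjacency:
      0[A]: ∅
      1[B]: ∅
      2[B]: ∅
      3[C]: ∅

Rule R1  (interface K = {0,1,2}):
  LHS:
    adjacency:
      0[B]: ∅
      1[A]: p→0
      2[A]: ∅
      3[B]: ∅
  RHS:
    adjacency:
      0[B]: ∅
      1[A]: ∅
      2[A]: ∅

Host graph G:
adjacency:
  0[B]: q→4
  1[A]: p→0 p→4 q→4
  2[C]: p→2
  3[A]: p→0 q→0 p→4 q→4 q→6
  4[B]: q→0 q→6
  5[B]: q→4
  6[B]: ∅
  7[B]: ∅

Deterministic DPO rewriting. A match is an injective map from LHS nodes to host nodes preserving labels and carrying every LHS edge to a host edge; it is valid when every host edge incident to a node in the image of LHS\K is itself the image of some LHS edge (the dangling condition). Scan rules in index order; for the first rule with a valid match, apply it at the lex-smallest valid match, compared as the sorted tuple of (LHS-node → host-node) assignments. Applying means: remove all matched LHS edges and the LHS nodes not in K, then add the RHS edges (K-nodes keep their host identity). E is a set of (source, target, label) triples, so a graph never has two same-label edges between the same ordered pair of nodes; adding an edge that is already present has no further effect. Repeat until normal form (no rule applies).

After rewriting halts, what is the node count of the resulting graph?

start.  V:8 E:13  edges: 0-q->4 1-p->0 1-p->4 1-q->4 2-p->2 3-p->0 3-q->0 3-p->4 3-q->4 3-q->6 4-q->0 4-q->6 5-q->4
1. fire R0 via {0↦1, 1↦0, 2↦4, 3↦2}  →  V:8 E:10  edges: 1-p->0 1-p->4 3-p->0 3-q->0 3-p->4 3-q->4 3-q->6 4-q->0 4-q->6 5-q->4
2. fire R1 via {0↦0, 1↦1, 2↦3, 3↦7}  →  V:7 E:9  edges: 1-p->4 3-p->0 3-q->0 3-p->4 3-q->4 3-q->6 4-q->0 4-q->6 5-q->4
halt: no rule applies after step 2
NF nodes: {0:B, 1:A, 2:C, 3:A, 4:B, 5:B, 6:B}

Answer: 7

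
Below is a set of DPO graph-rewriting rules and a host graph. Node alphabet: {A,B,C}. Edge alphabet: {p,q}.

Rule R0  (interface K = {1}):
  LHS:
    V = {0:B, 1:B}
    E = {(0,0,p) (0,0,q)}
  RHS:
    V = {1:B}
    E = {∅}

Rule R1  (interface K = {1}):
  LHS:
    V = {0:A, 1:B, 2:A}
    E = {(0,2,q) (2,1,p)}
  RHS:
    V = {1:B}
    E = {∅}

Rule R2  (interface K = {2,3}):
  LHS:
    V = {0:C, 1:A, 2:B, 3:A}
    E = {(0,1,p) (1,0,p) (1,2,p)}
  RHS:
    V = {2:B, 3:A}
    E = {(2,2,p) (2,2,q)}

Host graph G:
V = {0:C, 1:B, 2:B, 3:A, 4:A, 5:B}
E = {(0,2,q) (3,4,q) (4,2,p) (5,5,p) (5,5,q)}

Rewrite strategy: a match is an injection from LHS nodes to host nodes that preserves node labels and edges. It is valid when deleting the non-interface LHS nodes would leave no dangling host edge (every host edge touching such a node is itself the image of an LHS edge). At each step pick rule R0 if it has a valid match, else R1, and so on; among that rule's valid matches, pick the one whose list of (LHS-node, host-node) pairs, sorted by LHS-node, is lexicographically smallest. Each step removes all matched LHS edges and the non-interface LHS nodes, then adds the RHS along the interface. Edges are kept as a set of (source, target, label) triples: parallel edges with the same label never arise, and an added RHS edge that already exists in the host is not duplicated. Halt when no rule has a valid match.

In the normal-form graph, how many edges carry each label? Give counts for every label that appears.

[0] host  ⇒  6 nodes, 5 edges  {0-q->2 3-q->4 4-p->2 5-p->5 5-q->5}
[1] R0 @ {0↦5, 1↦1}  ⇒  5 nodes, 3 edges  {0-q->2 3-q->4 4-p->2}
[2] R1 @ {0↦3, 1↦2, 2↦4}  ⇒  3 nodes, 1 edges  {0-q->2}
final graph: no rule applies after step 2
NF edges: [(0, 2, 'q')]

Answer: q:1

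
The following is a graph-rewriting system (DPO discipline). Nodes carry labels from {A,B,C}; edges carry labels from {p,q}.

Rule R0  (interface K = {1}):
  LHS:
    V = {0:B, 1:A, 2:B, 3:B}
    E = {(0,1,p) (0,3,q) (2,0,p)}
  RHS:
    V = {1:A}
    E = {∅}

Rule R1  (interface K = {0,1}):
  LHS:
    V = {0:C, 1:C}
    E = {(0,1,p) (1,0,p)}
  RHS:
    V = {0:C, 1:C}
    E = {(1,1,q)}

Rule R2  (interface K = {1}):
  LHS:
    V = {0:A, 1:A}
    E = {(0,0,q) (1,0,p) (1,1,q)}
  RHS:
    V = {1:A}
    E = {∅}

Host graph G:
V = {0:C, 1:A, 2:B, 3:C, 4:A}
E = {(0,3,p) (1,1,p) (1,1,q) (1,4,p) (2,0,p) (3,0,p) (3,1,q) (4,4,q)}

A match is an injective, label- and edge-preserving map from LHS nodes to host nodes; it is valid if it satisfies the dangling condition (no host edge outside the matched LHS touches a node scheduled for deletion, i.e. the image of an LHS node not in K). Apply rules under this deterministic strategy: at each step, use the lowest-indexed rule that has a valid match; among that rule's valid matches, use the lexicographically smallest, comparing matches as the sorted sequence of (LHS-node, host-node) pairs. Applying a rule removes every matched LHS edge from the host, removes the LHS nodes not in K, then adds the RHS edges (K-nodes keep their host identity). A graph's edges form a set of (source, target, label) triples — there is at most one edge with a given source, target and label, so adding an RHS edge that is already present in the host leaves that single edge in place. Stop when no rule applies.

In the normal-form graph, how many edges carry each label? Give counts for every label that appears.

Answer: p:2 q:2

Steps:
start.  V:5 E:8  edges: 0-p->3 1-p->1 1-q->1 1-p->4 2-p->0 3-p->0 3-q->1 4-q->4
1. fire R1 via {0↦0, 1↦3}  →  V:5 E:7  edges: 1-p->1 1-q->1 1-p->4 2-p->0 3-q->1 3-q->3 4-q->4
2. fire R2 via {0↦4, 1↦1}  →  V:4 E:4  edges: 1-p->1 2-p->0 3-q->1 3-q->3
final graph: no rule applies after step 2
NF edges: [(1, 1, 'p'), (2, 0, 'p'), (3, 1, 'q'), (3, 3, 'q')]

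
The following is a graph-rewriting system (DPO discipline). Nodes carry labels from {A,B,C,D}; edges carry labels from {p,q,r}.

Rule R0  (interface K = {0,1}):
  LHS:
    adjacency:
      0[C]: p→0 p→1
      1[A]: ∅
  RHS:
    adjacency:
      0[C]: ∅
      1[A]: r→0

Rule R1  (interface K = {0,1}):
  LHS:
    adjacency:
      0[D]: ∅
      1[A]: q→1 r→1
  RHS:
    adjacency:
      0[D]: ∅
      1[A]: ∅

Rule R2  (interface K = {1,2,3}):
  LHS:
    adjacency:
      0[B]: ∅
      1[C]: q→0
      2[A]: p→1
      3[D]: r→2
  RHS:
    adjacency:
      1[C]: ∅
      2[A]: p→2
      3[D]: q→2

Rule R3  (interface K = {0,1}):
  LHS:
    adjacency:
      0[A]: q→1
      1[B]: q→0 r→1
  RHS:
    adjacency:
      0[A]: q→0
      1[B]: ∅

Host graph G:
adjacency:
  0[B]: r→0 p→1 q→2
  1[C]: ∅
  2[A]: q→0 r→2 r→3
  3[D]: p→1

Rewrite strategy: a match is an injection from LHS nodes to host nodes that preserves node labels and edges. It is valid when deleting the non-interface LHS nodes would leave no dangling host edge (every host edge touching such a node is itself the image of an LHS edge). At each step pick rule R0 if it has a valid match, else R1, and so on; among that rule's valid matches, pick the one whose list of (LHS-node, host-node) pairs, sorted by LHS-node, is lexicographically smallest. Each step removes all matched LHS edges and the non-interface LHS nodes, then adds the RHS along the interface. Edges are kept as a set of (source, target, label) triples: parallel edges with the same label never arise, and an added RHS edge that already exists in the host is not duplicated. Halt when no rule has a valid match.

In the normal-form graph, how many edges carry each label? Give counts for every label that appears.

start.  V:4 E:7  edges: 0-r->0 0-p->1 0-q->2 2-q->0 2-r->2 2-r->3 3-p->1
1. fire R3 via {0↦2, 1↦0}  →  V:4 E:5  edges: 0-p->1 2-q->2 2-r->2 2-r->3 3-p->1
2. fire R1 via {0↦3, 1↦2}  →  V:4 E:3  edges: 0-p->1 2-r->3 3-p->1
normal form: no rule applies after step 2
NF edges: [(0, 1, 'p'), (2, 3, 'r'), (3, 1, 'p')]

Answer: p:2 r:1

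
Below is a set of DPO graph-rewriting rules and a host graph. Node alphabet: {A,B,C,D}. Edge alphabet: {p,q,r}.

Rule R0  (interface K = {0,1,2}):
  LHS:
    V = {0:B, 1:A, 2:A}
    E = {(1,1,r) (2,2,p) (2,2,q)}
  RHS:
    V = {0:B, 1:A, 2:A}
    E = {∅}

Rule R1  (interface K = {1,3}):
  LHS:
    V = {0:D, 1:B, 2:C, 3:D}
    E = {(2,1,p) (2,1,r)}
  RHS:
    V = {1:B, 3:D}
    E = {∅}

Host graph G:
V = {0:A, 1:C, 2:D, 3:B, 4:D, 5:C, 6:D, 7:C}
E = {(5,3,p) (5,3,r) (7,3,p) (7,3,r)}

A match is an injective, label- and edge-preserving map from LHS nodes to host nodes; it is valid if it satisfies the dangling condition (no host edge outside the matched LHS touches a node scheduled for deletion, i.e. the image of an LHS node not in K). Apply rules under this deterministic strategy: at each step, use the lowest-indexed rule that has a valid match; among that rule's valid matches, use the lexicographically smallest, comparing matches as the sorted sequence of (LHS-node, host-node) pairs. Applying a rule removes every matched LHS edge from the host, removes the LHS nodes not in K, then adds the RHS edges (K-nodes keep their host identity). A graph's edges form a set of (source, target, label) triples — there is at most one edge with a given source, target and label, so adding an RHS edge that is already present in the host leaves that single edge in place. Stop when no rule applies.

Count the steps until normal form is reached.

Answer: 2

Rewrite trace:
start.  V:8 E:4  edges: 5-p->3 5-r->3 7-p->3 7-r->3
1. fire R1 via {0↦2, 1↦3, 2↦5, 3↦4}  →  V:6 E:2  edges: 7-p->3 7-r->3
2. fire R1 via {0↦4, 1↦3, 2↦7, 3↦6}  →  V:4 E:0  edges: ∅
final graph: no rule applies after step 2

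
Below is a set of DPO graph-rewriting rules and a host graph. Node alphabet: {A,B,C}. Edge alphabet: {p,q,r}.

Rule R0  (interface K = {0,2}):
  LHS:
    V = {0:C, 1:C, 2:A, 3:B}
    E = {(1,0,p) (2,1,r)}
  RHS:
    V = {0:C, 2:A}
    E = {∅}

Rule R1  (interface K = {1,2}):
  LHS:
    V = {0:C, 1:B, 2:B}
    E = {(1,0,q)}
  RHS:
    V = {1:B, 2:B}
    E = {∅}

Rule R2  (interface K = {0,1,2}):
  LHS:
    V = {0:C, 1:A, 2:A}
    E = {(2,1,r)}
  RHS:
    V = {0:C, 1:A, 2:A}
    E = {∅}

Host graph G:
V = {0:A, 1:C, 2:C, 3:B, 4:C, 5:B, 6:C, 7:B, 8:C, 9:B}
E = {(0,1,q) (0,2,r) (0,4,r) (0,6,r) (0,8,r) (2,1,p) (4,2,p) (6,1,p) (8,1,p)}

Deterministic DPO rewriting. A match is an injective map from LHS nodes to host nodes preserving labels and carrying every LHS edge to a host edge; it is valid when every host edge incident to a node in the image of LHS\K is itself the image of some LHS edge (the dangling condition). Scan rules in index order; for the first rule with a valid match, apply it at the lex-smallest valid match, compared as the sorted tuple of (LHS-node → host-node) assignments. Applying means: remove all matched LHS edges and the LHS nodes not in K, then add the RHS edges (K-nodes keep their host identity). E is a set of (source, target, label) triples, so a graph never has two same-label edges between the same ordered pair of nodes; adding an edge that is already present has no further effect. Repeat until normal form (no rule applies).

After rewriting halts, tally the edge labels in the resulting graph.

[0] host  ⇒  10 nodes, 9 edges  {0-q->1 0-r->2 0-r->4 0-r->6 0-r->8 2-p->1 4-p->2 6-p->1 8-p->1}
[1] R0 @ {0↦1, 1↦6, 2↦0, 3↦3}  ⇒  8 nodes, 7 edges  {0-q->1 0-r->2 0-r->4 0-r->8 2-p->1 4-p->2 8-p->1}
[2] R0 @ {0↦1, 1↦8, 2↦0, 3↦5}  ⇒  6 nodes, 5 edges  {0-q->1 0-r->2 0-r->4 2-p->1 4-p->2}
[3] R0 @ {0↦2, 1↦4, 2↦0, 3↦7}  ⇒  4 nodes, 3 edges  {0-q->1 0-r->2 2-p->1}
[4] R0 @ {0↦1, 1↦2, 2↦0, 3↦9}  ⇒  2 nodes, 1 edges  {0-q->1}
halt: no rule applies after step 4
NF edges: [(0, 1, 'q')]

Answer: q:1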